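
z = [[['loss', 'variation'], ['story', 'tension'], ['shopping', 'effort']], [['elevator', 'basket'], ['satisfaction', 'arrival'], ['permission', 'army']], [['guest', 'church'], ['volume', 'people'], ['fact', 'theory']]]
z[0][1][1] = 'tension'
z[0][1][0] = 'story'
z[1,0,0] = 'elevator'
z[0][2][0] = 'shopping'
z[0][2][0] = 'shopping'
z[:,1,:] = [['story', 'tension'], ['satisfaction', 'arrival'], ['volume', 'people']]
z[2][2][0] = 'fact'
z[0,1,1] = 'tension'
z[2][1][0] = 'volume'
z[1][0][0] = 'elevator'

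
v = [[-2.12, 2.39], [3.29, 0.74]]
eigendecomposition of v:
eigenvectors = [[-0.81,-0.46],[0.58,-0.89]]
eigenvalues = [-3.84, 2.46]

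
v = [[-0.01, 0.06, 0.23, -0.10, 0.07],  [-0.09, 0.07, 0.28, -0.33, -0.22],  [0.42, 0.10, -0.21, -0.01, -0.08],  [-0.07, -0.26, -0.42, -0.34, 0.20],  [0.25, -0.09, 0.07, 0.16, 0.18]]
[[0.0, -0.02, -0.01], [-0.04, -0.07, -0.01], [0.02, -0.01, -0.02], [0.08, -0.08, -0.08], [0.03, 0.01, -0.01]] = v @ [[0.05, -0.06, -0.06], [0.02, 0.12, 0.04], [-0.07, -0.04, 0.02], [-0.07, 0.21, 0.14], [0.17, 0.03, -0.09]]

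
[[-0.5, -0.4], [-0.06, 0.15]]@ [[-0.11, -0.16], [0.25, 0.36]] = [[-0.05, -0.06], [0.04, 0.06]]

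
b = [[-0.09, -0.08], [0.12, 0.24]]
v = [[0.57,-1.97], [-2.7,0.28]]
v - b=[[0.66, -1.89], [-2.82, 0.04]]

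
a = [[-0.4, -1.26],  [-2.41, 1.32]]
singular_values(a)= [2.76, 1.29]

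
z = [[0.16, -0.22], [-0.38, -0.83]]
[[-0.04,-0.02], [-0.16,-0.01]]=z@[[0.02, -0.05], [0.18, 0.04]]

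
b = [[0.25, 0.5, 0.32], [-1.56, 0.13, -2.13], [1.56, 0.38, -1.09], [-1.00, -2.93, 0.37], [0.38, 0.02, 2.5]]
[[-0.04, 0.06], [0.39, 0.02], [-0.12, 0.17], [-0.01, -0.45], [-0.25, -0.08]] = b @[[-0.14, 0.05], [0.04, 0.13], [-0.08, -0.04]]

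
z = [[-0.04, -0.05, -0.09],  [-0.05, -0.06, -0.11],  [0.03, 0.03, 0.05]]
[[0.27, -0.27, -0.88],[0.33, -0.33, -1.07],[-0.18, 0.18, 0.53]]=z@ [[-3.83, 2.12, 5.12],  [1.24, 4.51, 2.46],  [-1.98, -0.46, 6.1]]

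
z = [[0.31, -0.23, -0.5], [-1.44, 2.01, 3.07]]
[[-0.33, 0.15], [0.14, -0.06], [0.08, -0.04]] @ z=[[-0.32,0.38,0.63], [0.13,-0.15,-0.25], [0.08,-0.10,-0.16]]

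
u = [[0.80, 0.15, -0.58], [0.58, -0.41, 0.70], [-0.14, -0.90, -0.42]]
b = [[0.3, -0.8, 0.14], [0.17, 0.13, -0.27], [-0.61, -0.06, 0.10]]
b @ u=[[-0.24, 0.25, -0.79], [0.25, 0.22, 0.11], [-0.54, -0.16, 0.27]]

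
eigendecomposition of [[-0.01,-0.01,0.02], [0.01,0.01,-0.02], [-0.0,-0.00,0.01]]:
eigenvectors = [[(0.71-0j), 0.71+0.00j, (0.67+0j)], [(-0.71+0j), -0.71-0.00j, (-0.67+0j)], [0j, -0j, 0.33+0.00j]]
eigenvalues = [(-0+0j), (-0-0j), (0.01+0j)]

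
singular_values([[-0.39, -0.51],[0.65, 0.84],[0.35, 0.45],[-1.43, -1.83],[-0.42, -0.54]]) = [2.78, 0.01]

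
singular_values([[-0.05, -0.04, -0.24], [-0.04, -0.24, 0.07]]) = [0.26, 0.24]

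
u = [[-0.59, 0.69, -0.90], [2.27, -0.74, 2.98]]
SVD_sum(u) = [[-0.70, 0.27, -0.94], [2.23, -0.87, 2.97]] + [[0.11, 0.42, 0.04],[0.04, 0.13, 0.01]]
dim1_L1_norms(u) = [2.18, 5.99]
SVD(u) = [[-0.3, 0.95], [0.95, 0.30]] @ diag([4.0011996906168985, 0.4533222207296174]) @ [[0.59, -0.23, 0.78], [0.26, 0.96, 0.08]]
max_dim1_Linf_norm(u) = 2.98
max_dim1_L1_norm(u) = 5.99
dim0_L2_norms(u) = [2.35, 1.01, 3.11]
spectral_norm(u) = 4.00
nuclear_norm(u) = 4.45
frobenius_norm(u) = 4.03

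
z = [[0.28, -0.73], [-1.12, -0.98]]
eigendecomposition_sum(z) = [[0.59, -0.25],[-0.38, 0.16]] + [[-0.31, -0.48], [-0.74, -1.14]]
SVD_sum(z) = [[-0.24, -0.26], [-1.00, -1.09]] + [[0.52, -0.47], [-0.12, 0.11]]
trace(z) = -0.70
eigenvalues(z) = [0.75, -1.45]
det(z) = -1.09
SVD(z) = [[0.23, 0.97], [0.97, -0.23]] @ diag([1.5198183459518386, 0.7185069208492133]) @ [[-0.67, -0.74], [0.74, -0.67]]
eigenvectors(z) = [[0.84,0.39], [-0.54,0.92]]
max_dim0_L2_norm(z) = 1.22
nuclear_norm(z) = 2.24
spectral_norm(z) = 1.52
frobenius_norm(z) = 1.68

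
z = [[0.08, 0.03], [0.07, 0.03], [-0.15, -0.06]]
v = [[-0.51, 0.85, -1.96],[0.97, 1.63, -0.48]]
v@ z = [[0.31,0.13], [0.26,0.11]]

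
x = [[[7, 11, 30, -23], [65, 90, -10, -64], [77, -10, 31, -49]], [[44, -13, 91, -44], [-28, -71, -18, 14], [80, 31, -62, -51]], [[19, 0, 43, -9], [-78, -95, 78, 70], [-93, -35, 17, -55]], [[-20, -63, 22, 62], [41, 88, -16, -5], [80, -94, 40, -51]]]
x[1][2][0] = 80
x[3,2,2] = 40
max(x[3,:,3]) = 62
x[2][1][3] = 70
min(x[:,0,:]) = -63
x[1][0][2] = 91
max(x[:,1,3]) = 70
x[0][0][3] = -23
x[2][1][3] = 70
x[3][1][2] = -16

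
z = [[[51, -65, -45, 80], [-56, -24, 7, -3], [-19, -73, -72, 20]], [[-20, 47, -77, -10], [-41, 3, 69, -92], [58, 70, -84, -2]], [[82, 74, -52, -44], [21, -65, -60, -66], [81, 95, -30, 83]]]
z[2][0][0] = 82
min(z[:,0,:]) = -77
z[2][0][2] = -52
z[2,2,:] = [81, 95, -30, 83]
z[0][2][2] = -72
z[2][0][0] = 82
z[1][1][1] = 3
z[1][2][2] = -84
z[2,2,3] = 83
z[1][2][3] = -2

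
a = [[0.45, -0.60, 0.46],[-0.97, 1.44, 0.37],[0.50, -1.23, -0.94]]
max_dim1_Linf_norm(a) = 1.44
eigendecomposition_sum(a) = [[0.55, -0.8, -0.01],[-0.9, 1.29, 0.02],[0.5, -0.72, -0.01]] + [[-0.15, -0.2, -0.20], [-0.11, -0.14, -0.14], [0.07, 0.1, 0.1]] + [[0.05, 0.4, 0.67], [0.03, 0.29, 0.48], [-0.07, -0.61, -1.02]]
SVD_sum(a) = [[0.26, -0.46, -0.18], [-0.83, 1.45, 0.56], [0.73, -1.27, -0.49]] + [[0.24, -0.1, 0.62], [-0.08, 0.03, -0.21], [-0.18, 0.08, -0.46]] + [[-0.06, -0.04, 0.02], [-0.06, -0.04, 0.02], [-0.05, -0.03, 0.01]]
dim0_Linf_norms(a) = [0.97, 1.44, 0.94]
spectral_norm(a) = 2.41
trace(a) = 0.95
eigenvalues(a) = [1.83, -0.2, -0.69]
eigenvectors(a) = [[-0.48, 0.76, -0.51], [0.77, 0.53, -0.37], [-0.43, -0.37, 0.78]]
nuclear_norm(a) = 3.40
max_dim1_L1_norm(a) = 2.78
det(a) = 0.25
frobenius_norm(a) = 2.56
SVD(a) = [[-0.23,-0.78,0.59], [0.73,0.26,0.63], [-0.64,0.57,0.51]] @ diag([2.4083155528000764, 0.8705560441681297, 0.11894692977793488]) @ [[-0.47, 0.82, 0.32], [-0.36, 0.15, -0.92], [-0.81, -0.55, 0.22]]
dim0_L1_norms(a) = [1.92, 3.27, 1.77]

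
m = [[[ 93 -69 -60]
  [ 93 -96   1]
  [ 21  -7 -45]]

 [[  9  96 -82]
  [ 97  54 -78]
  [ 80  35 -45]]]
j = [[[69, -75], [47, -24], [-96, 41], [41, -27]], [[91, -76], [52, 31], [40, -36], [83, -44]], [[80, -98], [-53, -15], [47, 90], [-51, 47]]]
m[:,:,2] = [[-60, 1, -45], [-82, -78, -45]]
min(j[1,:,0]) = 40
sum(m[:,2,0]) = 101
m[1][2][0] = 80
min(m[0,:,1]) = -96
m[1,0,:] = [9, 96, -82]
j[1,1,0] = 52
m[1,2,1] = 35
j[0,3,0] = 41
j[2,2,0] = 47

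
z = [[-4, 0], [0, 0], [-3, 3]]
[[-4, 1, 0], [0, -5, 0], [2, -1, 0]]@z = [[16, 0], [0, 0], [-8, 0]]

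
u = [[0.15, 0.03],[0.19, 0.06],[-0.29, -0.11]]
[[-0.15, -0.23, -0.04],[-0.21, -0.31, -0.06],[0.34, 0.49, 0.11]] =u @ [[-0.85, -1.38, -0.12], [-0.83, -0.80, -0.67]]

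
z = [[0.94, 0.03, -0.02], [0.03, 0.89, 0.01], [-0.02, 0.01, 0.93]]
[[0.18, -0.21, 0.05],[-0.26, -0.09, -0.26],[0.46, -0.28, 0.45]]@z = [[0.16,  -0.18,  0.04], [-0.24,  -0.09,  -0.24], [0.42,  -0.23,  0.41]]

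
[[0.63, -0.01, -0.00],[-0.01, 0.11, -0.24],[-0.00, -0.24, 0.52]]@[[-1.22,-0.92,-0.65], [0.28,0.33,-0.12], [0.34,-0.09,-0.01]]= [[-0.77, -0.58, -0.41], [-0.04, 0.07, -0.00], [0.11, -0.13, 0.02]]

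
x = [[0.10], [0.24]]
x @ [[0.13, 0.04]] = [[0.01, 0.00], [0.03, 0.01]]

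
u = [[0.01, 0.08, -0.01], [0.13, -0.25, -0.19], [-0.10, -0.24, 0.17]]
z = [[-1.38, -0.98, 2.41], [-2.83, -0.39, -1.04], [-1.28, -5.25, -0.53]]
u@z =[[-0.23, 0.01, -0.05], [0.77, 0.97, 0.67], [0.60, -0.70, -0.08]]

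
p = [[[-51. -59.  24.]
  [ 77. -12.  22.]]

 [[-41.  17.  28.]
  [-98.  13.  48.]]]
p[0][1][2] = 22.0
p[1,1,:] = [-98.0, 13.0, 48.0]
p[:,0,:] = [[-51.0, -59.0, 24.0], [-41.0, 17.0, 28.0]]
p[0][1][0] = 77.0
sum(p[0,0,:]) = -86.0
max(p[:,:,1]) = 17.0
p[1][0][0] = -41.0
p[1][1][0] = -98.0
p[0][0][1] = -59.0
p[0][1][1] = -12.0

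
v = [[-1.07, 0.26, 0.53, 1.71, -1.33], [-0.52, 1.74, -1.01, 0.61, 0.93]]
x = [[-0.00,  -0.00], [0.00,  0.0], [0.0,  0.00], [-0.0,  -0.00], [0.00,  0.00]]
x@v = [[0.0, 0.0, 0.00, 0.00, 0.0],[0.00, 0.0, 0.00, 0.00, 0.00],[0.00, 0.00, 0.0, 0.00, 0.0],[0.0, 0.0, 0.00, 0.0, 0.00],[0.0, 0.0, 0.00, 0.0, 0.00]]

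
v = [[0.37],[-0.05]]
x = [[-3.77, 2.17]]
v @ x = [[-1.39, 0.80], [0.19, -0.11]]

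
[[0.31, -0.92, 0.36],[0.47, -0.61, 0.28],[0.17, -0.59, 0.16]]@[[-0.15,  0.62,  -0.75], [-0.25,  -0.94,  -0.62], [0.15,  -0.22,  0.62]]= [[0.24, 0.98, 0.56], [0.12, 0.80, 0.2], [0.15, 0.62, 0.34]]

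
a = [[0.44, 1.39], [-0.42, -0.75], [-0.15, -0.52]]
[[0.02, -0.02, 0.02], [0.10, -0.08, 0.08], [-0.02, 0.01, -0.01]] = a @ [[-0.61, 0.47, -0.47], [0.21, -0.16, 0.16]]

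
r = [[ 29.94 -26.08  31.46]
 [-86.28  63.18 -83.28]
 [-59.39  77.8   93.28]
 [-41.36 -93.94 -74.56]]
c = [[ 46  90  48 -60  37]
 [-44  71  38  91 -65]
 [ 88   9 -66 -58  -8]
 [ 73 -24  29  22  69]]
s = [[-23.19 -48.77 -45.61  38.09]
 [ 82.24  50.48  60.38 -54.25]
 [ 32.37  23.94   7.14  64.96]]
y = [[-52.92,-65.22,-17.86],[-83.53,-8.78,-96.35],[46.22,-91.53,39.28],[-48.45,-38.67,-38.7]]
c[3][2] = 29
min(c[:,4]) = -65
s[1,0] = 82.24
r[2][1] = 77.8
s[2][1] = 23.94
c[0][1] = 90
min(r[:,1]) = -93.94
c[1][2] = 38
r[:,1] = [-26.08, 63.18, 77.8, -93.94]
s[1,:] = [82.24, 50.48, 60.38, -54.25]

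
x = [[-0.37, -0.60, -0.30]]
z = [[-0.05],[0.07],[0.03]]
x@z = [[-0.03]]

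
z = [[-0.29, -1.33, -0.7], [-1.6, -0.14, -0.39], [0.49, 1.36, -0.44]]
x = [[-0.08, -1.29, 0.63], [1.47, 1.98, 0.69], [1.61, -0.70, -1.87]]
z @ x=[[-3.06, -1.77, 0.21], [-0.71, 2.06, -0.38], [1.25, 2.37, 2.07]]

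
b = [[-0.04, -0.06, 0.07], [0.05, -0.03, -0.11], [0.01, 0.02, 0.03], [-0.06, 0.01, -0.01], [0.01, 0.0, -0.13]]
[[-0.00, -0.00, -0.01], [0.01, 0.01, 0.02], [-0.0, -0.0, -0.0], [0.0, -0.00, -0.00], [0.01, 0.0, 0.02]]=b @ [[0.00, 0.03, 0.09], [-0.03, -0.01, -0.01], [-0.08, -0.03, -0.12]]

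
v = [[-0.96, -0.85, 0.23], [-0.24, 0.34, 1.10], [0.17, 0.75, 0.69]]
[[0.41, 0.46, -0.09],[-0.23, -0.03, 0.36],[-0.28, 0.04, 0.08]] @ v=[[-0.52, -0.26, 0.54], [0.29, 0.46, 0.16], [0.27, 0.31, 0.03]]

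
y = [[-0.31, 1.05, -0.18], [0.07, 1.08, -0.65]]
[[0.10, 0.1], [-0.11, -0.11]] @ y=[[-0.02, 0.21, -0.08], [0.03, -0.23, 0.09]]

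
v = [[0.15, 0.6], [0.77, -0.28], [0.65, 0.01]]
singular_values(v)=[1.03, 0.64]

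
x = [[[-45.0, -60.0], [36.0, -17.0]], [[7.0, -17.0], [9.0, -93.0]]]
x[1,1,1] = -93.0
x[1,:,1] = [-17.0, -93.0]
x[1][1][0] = 9.0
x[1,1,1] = -93.0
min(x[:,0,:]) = -60.0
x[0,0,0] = -45.0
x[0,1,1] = -17.0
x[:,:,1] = [[-60.0, -17.0], [-17.0, -93.0]]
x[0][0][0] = -45.0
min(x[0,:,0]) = -45.0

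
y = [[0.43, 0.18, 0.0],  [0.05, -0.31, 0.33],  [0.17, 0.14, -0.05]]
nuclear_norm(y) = 0.98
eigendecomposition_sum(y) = [[0.42, 0.11, 0.07], [0.10, 0.02, 0.02], [0.16, 0.04, 0.03]] + [[0.00, -0.0, -0.00], [-0.0, 0.0, 0.01], [-0.00, 0.0, 0.01]] + [[0.01, 0.07, -0.06], [-0.04, -0.34, 0.30], [0.01, 0.1, -0.09]]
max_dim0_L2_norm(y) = 0.47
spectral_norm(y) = 0.54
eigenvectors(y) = [[-0.91,-0.29,0.20],[-0.21,0.66,-0.94],[-0.35,0.69,0.27]]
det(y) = -0.00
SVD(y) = [[-0.74, -0.55, -0.39], [0.53, -0.83, 0.16], [-0.41, -0.08, 0.91]] @ diag([0.5438320030219762, 0.4241632670978324, 0.011501101425443387]) @ [[-0.67, -0.65, 0.36],[-0.68, 0.35, -0.64],[-0.29, 0.67, 0.68]]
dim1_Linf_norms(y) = [0.43, 0.33, 0.17]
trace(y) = 0.07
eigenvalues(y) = [0.47, 0.01, -0.41]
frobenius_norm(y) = 0.69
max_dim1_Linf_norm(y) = 0.43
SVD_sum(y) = [[0.27, 0.26, -0.14], [-0.19, -0.19, 0.1], [0.15, 0.15, -0.08]] + [[0.16, -0.08, 0.15], [0.24, -0.12, 0.23], [0.02, -0.01, 0.02]] + [[0.00, -0.0, -0.0], [-0.0, 0.00, 0.00], [-0.00, 0.01, 0.01]]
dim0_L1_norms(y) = [0.65, 0.63, 0.38]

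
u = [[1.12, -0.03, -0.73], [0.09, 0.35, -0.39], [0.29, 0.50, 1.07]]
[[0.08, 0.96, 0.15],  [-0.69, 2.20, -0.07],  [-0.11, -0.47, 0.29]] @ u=[[0.22, 0.41, -0.27], [-0.6, 0.76, -0.43], [-0.08, -0.02, 0.57]]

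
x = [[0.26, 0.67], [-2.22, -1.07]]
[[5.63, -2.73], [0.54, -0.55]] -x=[[5.37, -3.4],[2.76, 0.52]]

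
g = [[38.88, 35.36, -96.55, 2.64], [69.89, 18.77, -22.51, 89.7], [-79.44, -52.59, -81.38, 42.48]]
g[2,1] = -52.59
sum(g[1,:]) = 155.85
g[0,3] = 2.64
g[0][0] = 38.88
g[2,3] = 42.48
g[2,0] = -79.44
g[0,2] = -96.55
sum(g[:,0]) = 29.330000000000013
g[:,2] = [-96.55, -22.51, -81.38]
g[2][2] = -81.38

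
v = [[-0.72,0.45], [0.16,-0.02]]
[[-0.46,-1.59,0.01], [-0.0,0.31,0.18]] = v @ [[-0.17, 1.88, 1.38], [-1.30, -0.52, 2.24]]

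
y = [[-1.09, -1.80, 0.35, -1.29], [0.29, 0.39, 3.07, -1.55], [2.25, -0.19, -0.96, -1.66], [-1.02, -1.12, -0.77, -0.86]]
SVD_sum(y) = [[0.04, -0.0, 0.79, -0.46], [0.13, -0.01, 2.96, -1.74], [0.0, -0.00, 0.09, -0.05], [-0.01, 0.0, -0.23, 0.13]] + [[-1.65, -1.15, -0.02, -0.16],[0.3, 0.21, 0.00, 0.03],[1.30, 0.91, 0.02, 0.12],[-1.27, -0.88, -0.02, -0.12]] + [[0.42, -0.49, -0.48, -0.79], [-0.11, 0.13, 0.13, 0.20], [0.94, -1.09, -1.07, -1.74], [0.39, -0.45, -0.44, -0.72]] + [[0.1, -0.16, 0.06, 0.11], [-0.04, 0.06, -0.02, -0.04], [0.01, -0.01, 0.00, 0.01], [-0.13, 0.21, -0.08, -0.15]]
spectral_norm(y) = 3.57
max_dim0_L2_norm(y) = 3.33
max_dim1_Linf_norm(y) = 3.07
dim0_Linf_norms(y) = [2.25, 1.8, 3.07, 1.66]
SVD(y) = [[0.26,0.67,0.38,0.59], [0.96,-0.12,-0.10,-0.22], [0.03,-0.53,0.85,0.03], [-0.07,0.51,0.35,-0.78]] @ diag([3.5711433780413855, 3.021024274766429, 2.940954156989288, 0.3905585119166749]) @ [[0.04, -0.00, 0.86, -0.51], [-0.82, -0.57, -0.01, -0.08], [0.38, -0.44, -0.43, -0.7], [0.43, -0.7, 0.27, 0.5]]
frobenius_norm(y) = 5.54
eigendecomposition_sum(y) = [[0.07+0.73j, (-0.37-0.13j), (-0.29+0.41j), (0.01-0.75j)], [0.79-1.20j, (0.41+0.65j), 0.95-0.26j, -0.94+1.14j], [0.47+0.24j, -0.22+0.17j, 0.13+0.34j, (-0.45-0.3j)], [(-0.38+0.47j), -0.14-0.29j, (-0.41+0.07j), (0.44-0.44j)]] + [[(0.07-0.73j), (-0.37+0.13j), (-0.29-0.41j), (0.01+0.75j)], [(0.79+1.2j), (0.41-0.65j), 0.95+0.26j, -0.94-1.14j], [(0.47-0.24j), (-0.22-0.17j), 0.13-0.34j, (-0.45+0.3j)], [(-0.38-0.47j), -0.14+0.29j, -0.41-0.07j, (0.44+0.44j)]] + [[-1.57-0.00j, (-0.9+0j), 1.32-0.00j, -0.54+0.00j], [(-1-0j), -0.57+0.00j, (0.83-0j), (-0.34+0j)], [(0.84+0j), 0.48-0.00j, (-0.71+0j), (0.29-0j)], [(-0.9-0j), (-0.51+0j), 0.75-0.00j, (-0.31+0j)]] + [[(0.34-0j), -0.17-0.00j, (-0.38-0j), (-0.77+0j)], [-0.30+0.00j, (0.15+0j), (0.33+0j), 0.66-0.00j], [(0.47-0j), (-0.23-0j), (-0.52-0j), (-1.04+0j)], [(0.64-0j), -0.32-0.00j, (-0.71-0j), -1.42+0.00j]]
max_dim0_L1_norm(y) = 5.36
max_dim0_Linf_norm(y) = 3.07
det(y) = 12.39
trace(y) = -2.52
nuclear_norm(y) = 9.92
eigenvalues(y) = [(1.04+1.27j), (1.04-1.27j), (-3.16+0j), (-1.45+0j)]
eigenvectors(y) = [[(-0.32+0.25j), (-0.32-0.25j), (-0.7+0j), 0.38+0.00j], [0.80+0.00j, 0.80-0.00j, -0.45+0.00j, (-0.33+0j)], [0.03+0.29j, (0.03-0.29j), 0.38+0.00j, (0.51+0j)], [-0.33-0.03j, -0.33+0.03j, (-0.4+0j), 0.70+0.00j]]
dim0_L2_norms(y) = [2.72, 2.16, 3.33, 2.75]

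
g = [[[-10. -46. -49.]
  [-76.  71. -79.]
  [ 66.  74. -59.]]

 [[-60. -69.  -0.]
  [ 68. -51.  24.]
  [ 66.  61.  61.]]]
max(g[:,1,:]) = 71.0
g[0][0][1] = -46.0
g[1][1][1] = -51.0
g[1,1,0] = 68.0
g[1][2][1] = 61.0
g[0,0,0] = -10.0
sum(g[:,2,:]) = 269.0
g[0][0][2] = -49.0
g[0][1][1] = 71.0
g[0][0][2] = -49.0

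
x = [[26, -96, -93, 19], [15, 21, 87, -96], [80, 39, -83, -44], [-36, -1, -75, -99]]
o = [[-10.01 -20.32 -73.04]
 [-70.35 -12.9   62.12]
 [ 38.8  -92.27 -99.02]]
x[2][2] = -83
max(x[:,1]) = 39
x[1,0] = 15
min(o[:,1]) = -92.27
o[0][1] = -20.32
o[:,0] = [-10.01, -70.35, 38.8]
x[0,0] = 26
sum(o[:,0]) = -41.56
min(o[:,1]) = -92.27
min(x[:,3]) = -99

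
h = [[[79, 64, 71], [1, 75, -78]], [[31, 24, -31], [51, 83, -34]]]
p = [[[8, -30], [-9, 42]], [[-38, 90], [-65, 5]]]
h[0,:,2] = [71, -78]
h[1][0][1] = 24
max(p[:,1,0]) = -9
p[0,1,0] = -9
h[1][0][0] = 31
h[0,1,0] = 1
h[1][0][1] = 24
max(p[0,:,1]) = 42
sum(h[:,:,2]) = -72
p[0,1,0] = -9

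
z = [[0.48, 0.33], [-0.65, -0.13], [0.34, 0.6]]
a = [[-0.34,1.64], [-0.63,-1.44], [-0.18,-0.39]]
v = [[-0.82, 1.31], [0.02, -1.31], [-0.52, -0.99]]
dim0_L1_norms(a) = [1.15, 3.47]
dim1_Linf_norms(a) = [1.64, 1.44, 0.39]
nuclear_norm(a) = 2.94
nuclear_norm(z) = 1.44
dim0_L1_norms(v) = [1.36, 3.61]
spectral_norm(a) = 2.23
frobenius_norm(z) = 1.12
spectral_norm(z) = 1.05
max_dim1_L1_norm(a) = 2.07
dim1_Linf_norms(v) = [1.31, 1.31, 0.99]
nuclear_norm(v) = 3.04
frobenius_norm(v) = 2.31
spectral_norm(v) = 2.12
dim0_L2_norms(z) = [0.88, 0.7]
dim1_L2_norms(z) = [0.58, 0.66, 0.69]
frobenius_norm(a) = 2.34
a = v + z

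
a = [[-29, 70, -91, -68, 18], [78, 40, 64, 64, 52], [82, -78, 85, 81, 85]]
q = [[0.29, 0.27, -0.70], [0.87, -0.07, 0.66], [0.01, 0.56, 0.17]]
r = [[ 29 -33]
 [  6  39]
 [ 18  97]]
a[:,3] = [-68, 64, 81]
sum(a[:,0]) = 131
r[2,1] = 97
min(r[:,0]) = 6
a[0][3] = -68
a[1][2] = 64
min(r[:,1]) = -33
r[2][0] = 18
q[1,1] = -0.069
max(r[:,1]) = 97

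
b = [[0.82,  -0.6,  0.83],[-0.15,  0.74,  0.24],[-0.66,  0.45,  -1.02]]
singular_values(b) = [1.85, 0.77, 0.12]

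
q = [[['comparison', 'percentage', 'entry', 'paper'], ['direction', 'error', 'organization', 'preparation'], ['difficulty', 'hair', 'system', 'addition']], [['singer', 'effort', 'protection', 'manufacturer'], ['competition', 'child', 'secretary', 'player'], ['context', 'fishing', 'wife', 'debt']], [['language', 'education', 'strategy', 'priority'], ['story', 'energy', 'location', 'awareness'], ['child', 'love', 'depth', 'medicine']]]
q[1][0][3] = 'manufacturer'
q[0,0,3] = 'paper'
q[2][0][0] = 'language'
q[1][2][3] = 'debt'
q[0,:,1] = ['percentage', 'error', 'hair']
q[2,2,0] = 'child'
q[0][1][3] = 'preparation'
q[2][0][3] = 'priority'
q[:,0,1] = ['percentage', 'effort', 'education']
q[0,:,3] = ['paper', 'preparation', 'addition']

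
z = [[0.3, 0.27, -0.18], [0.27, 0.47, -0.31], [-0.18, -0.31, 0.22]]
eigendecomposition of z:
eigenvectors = [[0.5,0.87,-0.01], [0.72,-0.40,0.57], [-0.48,0.29,0.82]]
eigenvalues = [0.87, 0.11, 0.01]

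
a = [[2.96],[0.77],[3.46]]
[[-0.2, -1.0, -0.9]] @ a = [[-4.48]]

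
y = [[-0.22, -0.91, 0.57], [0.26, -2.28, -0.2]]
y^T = [[-0.22, 0.26],[-0.91, -2.28],[0.57, -0.20]]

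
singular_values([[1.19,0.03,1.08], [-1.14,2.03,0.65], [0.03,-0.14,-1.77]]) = [2.55, 2.12, 0.76]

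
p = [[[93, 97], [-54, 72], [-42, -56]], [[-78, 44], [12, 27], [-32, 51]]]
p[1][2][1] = 51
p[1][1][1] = 27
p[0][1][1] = 72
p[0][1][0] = -54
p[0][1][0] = -54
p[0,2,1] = -56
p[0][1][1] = 72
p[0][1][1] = 72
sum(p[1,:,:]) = 24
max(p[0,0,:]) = 97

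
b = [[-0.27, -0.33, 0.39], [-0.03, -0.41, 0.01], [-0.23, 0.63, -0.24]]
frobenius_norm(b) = 1.01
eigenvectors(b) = [[(-0.76+0j), (-0.76-0j), -0.91+0.00j], [(0.02-0.06j), 0.02+0.06j, (-0.39+0j)], [(-0.09-0.64j), -0.09+0.64j, 0.16+0.00j]]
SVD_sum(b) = [[0.01, -0.41, 0.2], [0.01, -0.34, 0.16], [-0.02, 0.61, -0.29]] + [[-0.29, 0.08, 0.18], [0.05, -0.01, -0.03], [-0.17, 0.04, 0.11]] + [[0.01, 0.01, 0.01], [-0.09, -0.06, -0.12], [-0.04, -0.03, -0.06]]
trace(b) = -0.92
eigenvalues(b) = [(-0.22+0.3j), (-0.22-0.3j), (-0.48+0j)]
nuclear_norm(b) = 1.49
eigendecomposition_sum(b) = [[(-0.12+0.13j), (0.33-0.23j), (0.15+0.15j)], [(-0.01-0.01j), 0.01+0.03j, -0.02+0.01j], [-0.12-0.08j, (0.23+0.25j), (-0.11+0.14j)]] + [[(-0.12-0.13j), (0.33+0.23j), 0.15-0.15j], [(-0.01+0.01j), (0.01-0.03j), -0.02-0.01j], [(-0.12+0.08j), (0.23-0.25j), -0.11-0.14j]] + [[-0.04-0.00j, (-0.99+0j), 0.10-0.00j], [(-0.02-0j), (-0.43+0j), 0.04-0.00j], [0.01+0.00j, (0.18-0j), -0.02+0.00j]]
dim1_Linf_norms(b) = [0.39, 0.41, 0.63]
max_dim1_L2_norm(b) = 0.71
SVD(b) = [[-0.51, 0.86, -0.10], [-0.42, -0.15, 0.90], [0.75, 0.5, 0.43]] @ diag([0.8994776314551105, 0.41198914516430346, 0.17777776795395633]) @ [[-0.03, 0.9, -0.43], [-0.83, 0.22, 0.52], [-0.56, -0.37, -0.74]]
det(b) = -0.07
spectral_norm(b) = 0.90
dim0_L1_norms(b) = [0.53, 1.37, 0.64]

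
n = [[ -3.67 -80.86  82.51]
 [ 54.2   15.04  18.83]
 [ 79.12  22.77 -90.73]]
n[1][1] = 15.04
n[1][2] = 18.83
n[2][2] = -90.73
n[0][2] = 82.51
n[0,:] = [-3.67, -80.86, 82.51]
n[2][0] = 79.12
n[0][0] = -3.67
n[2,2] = -90.73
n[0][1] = -80.86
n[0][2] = 82.51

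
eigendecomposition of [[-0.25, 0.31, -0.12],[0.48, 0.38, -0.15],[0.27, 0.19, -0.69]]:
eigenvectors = [[-0.34, -0.69, 0.35], [-0.92, 0.27, -0.03], [-0.22, -0.67, 0.94]]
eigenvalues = [0.52, -0.49, -0.59]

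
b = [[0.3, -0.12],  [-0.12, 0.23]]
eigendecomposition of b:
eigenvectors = [[0.80, 0.60],[-0.60, 0.80]]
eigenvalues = [0.39, 0.14]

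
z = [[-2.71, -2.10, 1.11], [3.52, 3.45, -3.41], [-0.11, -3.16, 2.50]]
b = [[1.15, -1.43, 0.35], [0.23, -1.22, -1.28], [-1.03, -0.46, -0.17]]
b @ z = [[-8.19, -8.45, 7.03], [-4.78, -0.65, 1.22], [1.19, 1.11, 0.0]]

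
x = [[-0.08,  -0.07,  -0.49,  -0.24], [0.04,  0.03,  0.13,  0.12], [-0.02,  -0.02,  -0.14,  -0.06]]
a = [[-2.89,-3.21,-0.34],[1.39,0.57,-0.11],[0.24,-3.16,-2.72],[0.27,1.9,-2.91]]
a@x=[[0.11,0.11,1.05,0.33], [-0.09,-0.08,-0.59,-0.26], [-0.09,-0.06,-0.15,-0.27], [0.11,0.10,0.52,0.34]]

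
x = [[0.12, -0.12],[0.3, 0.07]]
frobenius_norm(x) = 0.35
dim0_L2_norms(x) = [0.32, 0.14]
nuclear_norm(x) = 0.46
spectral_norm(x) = 0.32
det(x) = 0.04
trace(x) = 0.19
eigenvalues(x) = [(0.1+0.19j), (0.1-0.19j)]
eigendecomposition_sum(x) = [[0.06+0.09j, -0.06+0.03j], [(0.15-0.08j), 0.04+0.10j]] + [[0.06-0.09j, -0.06-0.03j], [0.15+0.08j, (0.04-0.1j)]]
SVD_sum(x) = [[0.11, 0.01], [0.3, 0.02]] + [[0.01, -0.13], [-0.00, 0.05]]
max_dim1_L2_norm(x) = 0.31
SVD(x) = [[-0.34, -0.94], [-0.94, 0.34]] @ diag([0.3238963198936691, 0.1370809029709752]) @ [[-1.0,-0.08], [-0.08,1.0]]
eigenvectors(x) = [[(0.07+0.53j), (0.07-0.53j)], [(0.85+0j), (0.85-0j)]]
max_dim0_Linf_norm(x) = 0.3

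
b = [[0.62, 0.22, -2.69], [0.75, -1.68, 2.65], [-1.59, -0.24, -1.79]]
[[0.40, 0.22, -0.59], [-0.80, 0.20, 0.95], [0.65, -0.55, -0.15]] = b @ [[-0.21, 0.34, -0.06], [0.08, 0.03, -0.31], [-0.19, 0.0, 0.18]]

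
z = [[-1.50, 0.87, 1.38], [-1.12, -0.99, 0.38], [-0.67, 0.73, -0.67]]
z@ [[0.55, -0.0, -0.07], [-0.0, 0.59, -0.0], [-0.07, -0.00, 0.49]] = [[-0.92, 0.51, 0.78], [-0.64, -0.58, 0.26], [-0.32, 0.43, -0.28]]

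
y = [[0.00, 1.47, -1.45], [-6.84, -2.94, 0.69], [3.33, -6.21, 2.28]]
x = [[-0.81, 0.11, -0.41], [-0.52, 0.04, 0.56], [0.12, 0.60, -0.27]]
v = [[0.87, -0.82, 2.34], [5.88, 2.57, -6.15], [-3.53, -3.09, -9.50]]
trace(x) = -1.04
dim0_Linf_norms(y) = [6.84, 6.21, 2.28]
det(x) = 0.40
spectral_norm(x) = 0.97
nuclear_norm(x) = 2.30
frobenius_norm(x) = 1.37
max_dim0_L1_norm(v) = 17.99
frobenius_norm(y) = 10.72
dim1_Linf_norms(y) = [1.47, 6.84, 6.21]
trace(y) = -0.66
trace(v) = -6.06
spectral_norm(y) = 7.67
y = v @ x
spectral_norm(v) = 11.61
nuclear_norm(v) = 20.80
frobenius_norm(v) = 14.08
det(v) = -122.67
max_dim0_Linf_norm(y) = 6.84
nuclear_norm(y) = 15.98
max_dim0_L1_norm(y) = 10.62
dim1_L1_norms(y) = [2.92, 10.47, 11.82]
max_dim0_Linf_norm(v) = 9.5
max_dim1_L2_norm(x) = 0.91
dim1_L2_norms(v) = [2.63, 8.89, 10.6]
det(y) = -49.48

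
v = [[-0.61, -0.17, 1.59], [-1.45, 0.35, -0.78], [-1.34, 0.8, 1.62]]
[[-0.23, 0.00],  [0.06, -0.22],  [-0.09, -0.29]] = v @ [[0.06, 0.09], [0.19, -0.23], [-0.1, 0.01]]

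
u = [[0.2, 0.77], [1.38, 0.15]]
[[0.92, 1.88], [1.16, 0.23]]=u @ [[0.73, -0.1], [1.01, 2.47]]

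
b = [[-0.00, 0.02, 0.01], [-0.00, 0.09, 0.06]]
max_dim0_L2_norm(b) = 0.09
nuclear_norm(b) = 0.11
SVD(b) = [[-0.20, -0.98], [-0.98, 0.20]] @ diag([0.11042019056626884, 0.0027168944235787607]) @ [[0.0,-0.83,-0.55], [-0.00,-0.55,0.83]]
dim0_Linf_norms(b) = [0.0, 0.09, 0.06]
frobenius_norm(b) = 0.11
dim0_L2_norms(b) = [0.0, 0.09, 0.06]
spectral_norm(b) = 0.11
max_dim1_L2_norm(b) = 0.11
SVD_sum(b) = [[-0.0, 0.02, 0.01], [-0.0, 0.09, 0.06]] + [[0.00, 0.0, -0.00], [-0.00, -0.0, 0.0]]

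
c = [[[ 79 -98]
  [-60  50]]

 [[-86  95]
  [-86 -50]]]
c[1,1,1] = -50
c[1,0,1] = 95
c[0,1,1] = 50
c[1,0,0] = -86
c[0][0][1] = -98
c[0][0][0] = 79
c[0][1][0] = -60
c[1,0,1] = 95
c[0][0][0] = 79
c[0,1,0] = -60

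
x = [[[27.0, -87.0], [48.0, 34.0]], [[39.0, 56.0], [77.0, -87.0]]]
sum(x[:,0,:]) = 35.0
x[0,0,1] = -87.0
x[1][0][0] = 39.0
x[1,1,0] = 77.0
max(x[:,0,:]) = 56.0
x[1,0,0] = 39.0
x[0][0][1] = -87.0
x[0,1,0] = 48.0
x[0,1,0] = 48.0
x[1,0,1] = 56.0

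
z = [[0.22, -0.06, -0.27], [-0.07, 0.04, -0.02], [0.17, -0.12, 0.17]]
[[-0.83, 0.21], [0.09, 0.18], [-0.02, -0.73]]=z @[[-0.56, -1.13], [2.37, 1.59], [2.09, -2.05]]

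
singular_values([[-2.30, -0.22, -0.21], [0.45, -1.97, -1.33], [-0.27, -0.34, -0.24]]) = [2.46, 2.33, 0.0]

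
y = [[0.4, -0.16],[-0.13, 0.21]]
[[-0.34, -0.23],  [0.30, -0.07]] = y@[[-0.39, -0.93], [1.17, -0.91]]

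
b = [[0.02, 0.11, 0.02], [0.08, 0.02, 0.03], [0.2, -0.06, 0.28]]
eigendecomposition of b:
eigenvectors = [[-0.13, -0.72, -0.66], [-0.14, 0.48, -0.52], [-0.98, 0.50, 0.53]]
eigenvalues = [0.3, -0.07, 0.09]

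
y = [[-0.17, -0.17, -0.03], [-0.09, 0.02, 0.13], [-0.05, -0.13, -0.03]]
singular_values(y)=[0.28, 0.16, 0.04]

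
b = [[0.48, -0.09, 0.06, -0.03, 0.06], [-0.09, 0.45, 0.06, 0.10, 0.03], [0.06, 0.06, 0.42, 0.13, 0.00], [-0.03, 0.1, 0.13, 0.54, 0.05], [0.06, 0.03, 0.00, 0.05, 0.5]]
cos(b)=[[0.88, 0.04, -0.02, 0.01, -0.03], [0.04, 0.89, -0.03, -0.05, -0.01], [-0.02, -0.03, 0.90, -0.06, -0.01], [0.01, -0.05, -0.06, 0.84, -0.03], [-0.03, -0.01, -0.01, -0.03, 0.87]]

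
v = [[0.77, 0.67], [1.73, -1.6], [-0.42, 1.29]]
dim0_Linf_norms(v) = [1.73, 1.6]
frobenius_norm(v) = 2.90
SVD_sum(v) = [[-0.01, 0.01], [1.52, -1.78], [-0.81, 0.96]] + [[0.78, 0.66], [0.21, 0.18], [0.39, 0.33]]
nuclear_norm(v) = 3.83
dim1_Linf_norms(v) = [0.77, 1.73, 1.29]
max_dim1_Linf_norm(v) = 1.73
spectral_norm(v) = 2.65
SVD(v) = [[0.00,0.87], [-0.88,0.24], [0.47,0.44]] @ diag([2.654876897022871, 1.1776368972031284]) @ [[-0.65, 0.76], [0.76, 0.65]]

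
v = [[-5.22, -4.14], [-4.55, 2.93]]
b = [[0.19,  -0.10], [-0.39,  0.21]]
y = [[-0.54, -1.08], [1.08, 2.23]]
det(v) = -34.13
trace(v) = -2.29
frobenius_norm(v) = 8.58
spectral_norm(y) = 2.76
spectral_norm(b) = 0.49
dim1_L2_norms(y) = [1.21, 2.48]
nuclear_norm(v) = 11.91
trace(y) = 1.69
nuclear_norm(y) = 2.77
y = b @ v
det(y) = -0.04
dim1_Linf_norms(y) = [1.08, 2.23]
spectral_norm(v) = 7.12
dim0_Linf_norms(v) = [5.22, 4.14]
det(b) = 0.00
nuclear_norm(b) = 0.49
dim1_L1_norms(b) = [0.29, 0.6]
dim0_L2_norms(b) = [0.43, 0.23]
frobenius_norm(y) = 2.76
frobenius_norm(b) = 0.49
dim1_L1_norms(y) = [1.62, 3.31]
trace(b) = 0.40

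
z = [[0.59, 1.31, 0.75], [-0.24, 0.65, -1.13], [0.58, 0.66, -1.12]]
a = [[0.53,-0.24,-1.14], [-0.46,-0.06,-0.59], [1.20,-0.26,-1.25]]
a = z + [[-0.06, -1.55, -1.89], [-0.22, -0.71, 0.54], [0.62, -0.92, -0.13]]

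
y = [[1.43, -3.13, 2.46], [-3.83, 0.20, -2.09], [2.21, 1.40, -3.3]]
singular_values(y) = [5.68, 4.42, 1.71]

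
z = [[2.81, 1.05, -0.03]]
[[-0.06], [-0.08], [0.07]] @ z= [[-0.17, -0.06, 0.0],  [-0.22, -0.08, 0.00],  [0.20, 0.07, -0.00]]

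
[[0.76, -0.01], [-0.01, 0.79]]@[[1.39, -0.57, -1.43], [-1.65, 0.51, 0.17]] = [[1.07,-0.44,-1.09], [-1.32,0.41,0.15]]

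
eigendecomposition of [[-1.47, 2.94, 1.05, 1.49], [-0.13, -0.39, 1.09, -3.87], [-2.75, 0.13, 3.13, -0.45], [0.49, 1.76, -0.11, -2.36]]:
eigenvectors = [[(-0.65+0j),(-0.73+0j),(0.79+0j),(0.79-0j)], [(-0.12+0j),-0.04+0.00j,-0.10+0.19j,-0.10-0.19j], [-0.73+0.00j,(-0.66+0j),(0.53+0.15j),(0.53-0.15j)], [-0.15+0.00j,-0.16+0.00j,0.16+0.09j,0.16-0.09j]]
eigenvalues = [(0.61+0j), (-0.03+0j), (-0.84+1.1j), (-0.84-1.1j)]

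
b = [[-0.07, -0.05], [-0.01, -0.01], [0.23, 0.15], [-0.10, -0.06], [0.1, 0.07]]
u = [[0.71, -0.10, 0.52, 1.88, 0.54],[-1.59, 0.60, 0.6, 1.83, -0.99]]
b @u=[[0.03, -0.02, -0.07, -0.22, 0.01], [0.01, -0.00, -0.01, -0.04, 0.00], [-0.08, 0.07, 0.21, 0.71, -0.02], [0.02, -0.03, -0.09, -0.30, 0.01], [-0.04, 0.03, 0.09, 0.32, -0.02]]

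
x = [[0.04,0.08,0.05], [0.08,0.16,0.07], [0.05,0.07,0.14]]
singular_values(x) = [0.26, 0.08, 0.0]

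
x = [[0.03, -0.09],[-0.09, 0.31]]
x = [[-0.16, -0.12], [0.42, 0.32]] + [[0.19,0.03], [-0.51,-0.01]]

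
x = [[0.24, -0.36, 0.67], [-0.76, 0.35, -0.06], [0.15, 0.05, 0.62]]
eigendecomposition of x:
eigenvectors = [[-0.66,  -0.58,  -0.33],[-0.74,  0.80,  0.90],[0.15,  -0.16,  0.3]]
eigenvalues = [-0.31, 0.92, 0.61]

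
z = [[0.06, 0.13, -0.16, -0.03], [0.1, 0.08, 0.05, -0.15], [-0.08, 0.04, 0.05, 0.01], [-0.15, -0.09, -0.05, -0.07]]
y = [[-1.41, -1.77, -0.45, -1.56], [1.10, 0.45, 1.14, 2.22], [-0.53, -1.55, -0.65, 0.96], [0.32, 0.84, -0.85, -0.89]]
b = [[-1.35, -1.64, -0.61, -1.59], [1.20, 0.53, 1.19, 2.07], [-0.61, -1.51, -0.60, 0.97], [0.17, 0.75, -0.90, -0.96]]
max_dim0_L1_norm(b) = 5.59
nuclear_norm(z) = 0.70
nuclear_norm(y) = 7.51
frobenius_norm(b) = 4.59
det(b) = 1.69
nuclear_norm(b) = 7.34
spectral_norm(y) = 3.79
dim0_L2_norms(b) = [1.91, 2.41, 1.72, 2.95]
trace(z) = 0.12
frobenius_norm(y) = 4.66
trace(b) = -2.38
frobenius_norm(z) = 0.37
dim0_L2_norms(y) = [1.89, 2.54, 1.63, 3.01]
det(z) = 0.00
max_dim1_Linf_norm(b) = 2.07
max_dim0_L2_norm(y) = 3.01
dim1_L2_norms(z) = [0.22, 0.2, 0.1, 0.19]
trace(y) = -2.50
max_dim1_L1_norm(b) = 5.19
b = z + y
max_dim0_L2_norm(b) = 2.95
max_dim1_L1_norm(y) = 5.19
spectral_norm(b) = 3.81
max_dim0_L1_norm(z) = 0.39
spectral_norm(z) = 0.26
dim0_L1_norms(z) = [0.39, 0.34, 0.31, 0.26]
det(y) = 1.70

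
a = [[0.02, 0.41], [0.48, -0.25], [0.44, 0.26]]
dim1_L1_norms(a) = [0.43, 0.73, 0.7]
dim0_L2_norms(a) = [0.65, 0.55]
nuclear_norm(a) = 1.20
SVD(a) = [[-0.04, 0.75], [-0.73, -0.48], [-0.68, 0.46]] @ diag([0.6515009923644284, 0.5460278902658406]) @ [[-1.0, -0.02], [-0.02, 1.00]]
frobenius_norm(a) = 0.85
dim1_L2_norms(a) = [0.41, 0.54, 0.51]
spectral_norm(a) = 0.65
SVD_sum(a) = [[0.03, 0.0], [0.47, 0.01], [0.45, 0.01]] + [[-0.01, 0.41], [0.01, -0.26], [-0.01, 0.25]]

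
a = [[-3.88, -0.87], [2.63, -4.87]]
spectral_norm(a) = 5.72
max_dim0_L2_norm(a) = 4.95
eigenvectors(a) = [[(0.16+0.47j), 0.16-0.47j], [(0.87+0j), 0.87-0.00j]]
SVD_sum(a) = [[-1.25, 1.43], [3.56, -4.06]] + [[-2.63, -2.30], [-0.93, -0.81]]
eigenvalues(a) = [(-4.38+1.43j), (-4.38-1.43j)]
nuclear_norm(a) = 9.42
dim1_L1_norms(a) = [4.75, 7.5]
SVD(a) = [[-0.33,0.94], [0.94,0.33]] @ diag([5.7216849925304105, 3.7023534199549712]) @ [[0.66, -0.75], [-0.75, -0.66]]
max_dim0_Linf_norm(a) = 4.87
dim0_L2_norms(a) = [4.69, 4.95]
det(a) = 21.18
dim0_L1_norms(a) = [6.51, 5.74]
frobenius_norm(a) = 6.82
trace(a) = -8.75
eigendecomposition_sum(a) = [[-1.94+1.47j,  (-0.44-1.33j)], [(1.31+4.02j),  -2.44-0.04j]] + [[(-1.94-1.47j), -0.43+1.33j], [(1.31-4.02j), -2.43+0.04j]]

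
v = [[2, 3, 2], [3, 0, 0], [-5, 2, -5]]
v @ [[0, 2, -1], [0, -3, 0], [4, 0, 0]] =[[8, -5, -2], [0, 6, -3], [-20, -16, 5]]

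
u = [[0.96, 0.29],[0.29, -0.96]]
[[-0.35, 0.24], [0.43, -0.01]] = u@[[-0.21, 0.23],[-0.51, 0.08]]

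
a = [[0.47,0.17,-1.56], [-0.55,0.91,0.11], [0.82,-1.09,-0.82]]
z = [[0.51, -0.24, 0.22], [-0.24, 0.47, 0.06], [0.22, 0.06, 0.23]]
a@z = [[-0.14,-0.13,-0.25], [-0.47,0.57,-0.04], [0.50,-0.76,-0.07]]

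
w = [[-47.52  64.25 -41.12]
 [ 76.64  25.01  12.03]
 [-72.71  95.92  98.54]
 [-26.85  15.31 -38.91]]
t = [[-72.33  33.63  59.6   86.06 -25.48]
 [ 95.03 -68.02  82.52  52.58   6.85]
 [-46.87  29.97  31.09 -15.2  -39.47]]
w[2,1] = 95.92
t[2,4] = -39.47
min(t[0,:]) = -72.33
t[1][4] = 6.85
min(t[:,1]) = -68.02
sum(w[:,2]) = 30.54000000000002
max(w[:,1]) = 95.92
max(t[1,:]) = 95.03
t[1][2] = 82.52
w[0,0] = -47.52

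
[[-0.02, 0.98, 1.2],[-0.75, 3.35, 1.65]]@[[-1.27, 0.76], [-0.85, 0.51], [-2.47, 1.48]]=[[-3.77, 2.26], [-5.97, 3.58]]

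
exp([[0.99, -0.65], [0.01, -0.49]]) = [[2.69, -0.91],[0.01, 0.61]]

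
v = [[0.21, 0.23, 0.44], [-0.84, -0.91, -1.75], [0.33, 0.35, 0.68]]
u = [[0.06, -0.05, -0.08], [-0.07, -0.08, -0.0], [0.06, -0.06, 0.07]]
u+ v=[[0.27, 0.18, 0.36], [-0.91, -0.99, -1.75], [0.39, 0.29, 0.75]]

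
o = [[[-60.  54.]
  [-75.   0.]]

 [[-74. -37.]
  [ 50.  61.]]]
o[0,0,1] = 54.0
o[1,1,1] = 61.0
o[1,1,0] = 50.0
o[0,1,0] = -75.0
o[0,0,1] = 54.0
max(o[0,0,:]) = 54.0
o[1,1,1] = 61.0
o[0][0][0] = -60.0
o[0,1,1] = 0.0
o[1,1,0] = 50.0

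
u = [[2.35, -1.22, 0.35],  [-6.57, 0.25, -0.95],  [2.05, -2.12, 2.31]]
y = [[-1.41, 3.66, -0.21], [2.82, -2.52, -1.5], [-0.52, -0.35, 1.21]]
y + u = [[0.94,2.44,0.14],[-3.75,-2.27,-2.45],[1.53,-2.47,3.52]]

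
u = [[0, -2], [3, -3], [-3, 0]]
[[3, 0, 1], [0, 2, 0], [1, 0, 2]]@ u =[[-3, -6], [6, -6], [-6, -2]]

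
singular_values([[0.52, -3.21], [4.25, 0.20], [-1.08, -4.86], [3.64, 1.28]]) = [6.59, 5.0]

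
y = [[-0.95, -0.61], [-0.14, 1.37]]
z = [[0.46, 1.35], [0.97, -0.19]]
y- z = [[-1.41, -1.96], [-1.11, 1.56]]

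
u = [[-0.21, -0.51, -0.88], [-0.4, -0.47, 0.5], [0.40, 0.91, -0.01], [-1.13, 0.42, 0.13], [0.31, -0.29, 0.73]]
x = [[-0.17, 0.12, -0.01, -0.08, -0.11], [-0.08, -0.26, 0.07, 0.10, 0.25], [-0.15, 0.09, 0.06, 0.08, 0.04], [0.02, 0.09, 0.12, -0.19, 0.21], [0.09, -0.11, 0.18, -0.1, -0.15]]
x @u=[[0.04, 0.02, 0.12], [0.11, 0.20, 0.14], [-0.06, 0.11, 0.22], [0.29, -0.08, 0.15], [0.16, 0.17, -0.26]]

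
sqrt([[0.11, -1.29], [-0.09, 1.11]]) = [[0.16, -1.1],[-0.08, 1.01]]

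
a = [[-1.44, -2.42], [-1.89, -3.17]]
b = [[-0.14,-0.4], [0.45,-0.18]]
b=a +[[1.30, 2.02], [2.34, 2.99]]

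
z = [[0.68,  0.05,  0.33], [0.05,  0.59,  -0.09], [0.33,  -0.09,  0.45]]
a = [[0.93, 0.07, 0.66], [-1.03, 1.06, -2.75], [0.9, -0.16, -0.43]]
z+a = [[1.61,0.12,0.99],[-0.98,1.65,-2.84],[1.23,-0.25,0.02]]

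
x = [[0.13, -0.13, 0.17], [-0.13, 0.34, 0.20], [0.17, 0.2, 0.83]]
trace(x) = 1.30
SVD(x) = [[-0.16, 0.54, -0.83], [-0.29, -0.83, -0.48], [-0.94, 0.17, 0.28]] @ diag([0.9196061601790877, 0.38381351717658035, 0.003419677355668166]) @ [[-0.16, -0.29, -0.94], [0.54, -0.83, 0.17], [0.83, 0.48, -0.28]]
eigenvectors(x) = [[-0.83, -0.54, 0.16], [-0.48, 0.83, 0.29], [0.28, -0.17, 0.94]]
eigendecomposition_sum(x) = [[-0.00, -0.00, 0.00], [-0.00, -0.0, 0.0], [0.00, 0.0, -0.0]] + [[0.11,-0.17,0.03], [-0.17,0.26,-0.05], [0.03,-0.05,0.01]] + [[0.02, 0.04, 0.13], [0.04, 0.08, 0.25], [0.13, 0.25, 0.82]]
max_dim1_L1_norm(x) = 1.2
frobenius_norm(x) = 1.00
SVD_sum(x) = [[0.02, 0.04, 0.13], [0.04, 0.08, 0.25], [0.13, 0.25, 0.82]] + [[0.11,  -0.17,  0.03], [-0.17,  0.26,  -0.05], [0.03,  -0.05,  0.01]] + [[-0.00, -0.00, 0.0], [-0.00, -0.0, 0.00], [0.0, 0.0, -0.0]]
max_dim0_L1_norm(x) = 1.2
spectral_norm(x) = 0.92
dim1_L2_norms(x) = [0.25, 0.42, 0.87]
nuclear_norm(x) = 1.31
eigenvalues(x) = [-0.0, 0.38, 0.92]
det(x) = -0.00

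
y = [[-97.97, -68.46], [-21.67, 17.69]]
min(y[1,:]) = -21.67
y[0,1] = -68.46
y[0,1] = -68.46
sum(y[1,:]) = -3.9800000000000004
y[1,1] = 17.69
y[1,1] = 17.69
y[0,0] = -97.97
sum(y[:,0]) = -119.64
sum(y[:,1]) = -50.769999999999996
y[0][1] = -68.46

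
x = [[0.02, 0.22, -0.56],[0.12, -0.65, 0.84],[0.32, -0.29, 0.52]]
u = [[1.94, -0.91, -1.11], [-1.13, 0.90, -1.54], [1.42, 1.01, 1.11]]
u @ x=[[-0.43,  1.34,  -2.43], [-0.41,  -0.39,  0.59], [0.5,  -0.67,  0.63]]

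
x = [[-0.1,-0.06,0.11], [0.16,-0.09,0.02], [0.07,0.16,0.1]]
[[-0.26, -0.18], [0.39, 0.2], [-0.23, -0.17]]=x @ [[1.83,  0.98],[-1.37,  -0.76],[-1.42,  -1.16]]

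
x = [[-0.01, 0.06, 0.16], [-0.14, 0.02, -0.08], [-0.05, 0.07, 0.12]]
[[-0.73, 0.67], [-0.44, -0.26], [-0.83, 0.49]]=x @[[4.08, -1.88],[-4.33, -3.86],[-2.69, 5.53]]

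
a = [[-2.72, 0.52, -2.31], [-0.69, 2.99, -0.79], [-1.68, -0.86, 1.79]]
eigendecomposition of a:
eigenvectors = [[-0.94, -0.35, -0.31], [-0.14, 0.44, -0.68], [-0.32, 0.83, 0.66]]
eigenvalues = [-3.44, 2.05, 3.45]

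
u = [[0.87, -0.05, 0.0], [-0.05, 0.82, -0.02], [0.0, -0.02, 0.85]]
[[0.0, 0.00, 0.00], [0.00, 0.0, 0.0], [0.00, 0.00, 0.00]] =u @ [[0.0,  -0.00,  0.00],[0.0,  -0.00,  0.0],[-0.0,  0.0,  -0.00]]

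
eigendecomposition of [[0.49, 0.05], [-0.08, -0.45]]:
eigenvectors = [[1.00, -0.05], [-0.09, 1.00]]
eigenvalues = [0.49, -0.45]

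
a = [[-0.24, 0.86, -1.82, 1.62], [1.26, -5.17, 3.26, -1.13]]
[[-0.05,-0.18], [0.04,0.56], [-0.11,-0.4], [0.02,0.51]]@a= [[-0.21, 0.89, -0.50, 0.12], [0.7, -2.86, 1.75, -0.57], [-0.48, 1.97, -1.10, 0.27], [0.64, -2.62, 1.63, -0.54]]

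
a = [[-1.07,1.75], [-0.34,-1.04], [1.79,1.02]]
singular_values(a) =[2.3, 2.09]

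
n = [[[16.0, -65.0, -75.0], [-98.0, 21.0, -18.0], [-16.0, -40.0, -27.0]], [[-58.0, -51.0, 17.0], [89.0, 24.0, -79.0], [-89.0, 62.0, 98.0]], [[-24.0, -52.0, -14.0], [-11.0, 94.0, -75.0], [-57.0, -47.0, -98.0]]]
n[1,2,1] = 62.0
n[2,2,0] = -57.0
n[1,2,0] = -89.0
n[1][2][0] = -89.0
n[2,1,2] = -75.0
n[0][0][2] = -75.0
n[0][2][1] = -40.0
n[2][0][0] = -24.0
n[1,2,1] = 62.0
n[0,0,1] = -65.0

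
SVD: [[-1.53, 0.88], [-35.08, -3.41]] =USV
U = [[-0.04, -1.00],[-1.00, 0.04]]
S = [35.27, 1.02]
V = [[1.0, 0.1], [0.10, -1.0]]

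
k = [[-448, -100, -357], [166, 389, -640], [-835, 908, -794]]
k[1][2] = -640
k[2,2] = -794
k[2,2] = -794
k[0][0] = -448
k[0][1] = -100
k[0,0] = -448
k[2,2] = -794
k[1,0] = 166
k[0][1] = -100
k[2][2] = -794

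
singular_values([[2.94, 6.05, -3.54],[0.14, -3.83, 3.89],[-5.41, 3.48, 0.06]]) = [9.28, 6.34, 1.64]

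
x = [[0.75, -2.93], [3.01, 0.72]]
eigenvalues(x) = [(0.73+2.97j), (0.73-2.97j)]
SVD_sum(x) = [[0.92, -0.05], [2.96, -0.17]] + [[-0.17, -2.88], [0.05, 0.89]]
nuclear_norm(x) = 6.12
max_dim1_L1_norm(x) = 3.73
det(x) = 9.36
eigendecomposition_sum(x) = [[(0.37+1.48j), (-1.46+0.36j)], [1.50-0.37j, 0.36+1.49j]] + [[0.37-1.48j, (-1.46-0.36j)], [(1.5+0.37j), (0.36-1.49j)]]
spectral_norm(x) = 3.10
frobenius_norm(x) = 4.33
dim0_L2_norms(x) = [3.1, 3.02]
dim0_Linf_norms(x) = [3.01, 2.93]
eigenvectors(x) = [[0.00+0.70j, 0.00-0.70j], [(0.71+0j), (0.71-0j)]]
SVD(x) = [[-0.3, -0.96], [-0.96, 0.30]] @ diag([3.1023155802346762, 3.016875542781502]) @ [[-1.00, 0.06], [0.06, 1.0]]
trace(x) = 1.47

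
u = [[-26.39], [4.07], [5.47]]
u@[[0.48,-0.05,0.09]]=[[-12.67, 1.32, -2.38], [1.95, -0.2, 0.37], [2.63, -0.27, 0.49]]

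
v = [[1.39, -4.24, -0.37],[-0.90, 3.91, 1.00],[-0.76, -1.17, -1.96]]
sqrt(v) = [[(0.57+0.01j), (-1.98+0.01j), (-0.32-0.22j)],[-0.48-0.09j, (1.66-0.11j), (0.27-0.31j)],[(0.02+0.57j), -0.06+0.73j, (-0.01+1.51j)]]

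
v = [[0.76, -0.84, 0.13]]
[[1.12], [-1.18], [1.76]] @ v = [[0.85, -0.94, 0.15], [-0.9, 0.99, -0.15], [1.34, -1.48, 0.23]]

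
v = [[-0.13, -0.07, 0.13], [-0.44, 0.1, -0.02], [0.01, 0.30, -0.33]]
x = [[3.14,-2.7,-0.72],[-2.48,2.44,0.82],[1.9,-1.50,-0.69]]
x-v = [[3.27, -2.63, -0.85], [-2.04, 2.34, 0.84], [1.89, -1.80, -0.36]]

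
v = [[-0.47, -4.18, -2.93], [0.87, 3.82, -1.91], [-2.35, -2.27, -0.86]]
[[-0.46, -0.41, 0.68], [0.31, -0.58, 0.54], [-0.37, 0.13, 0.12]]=v @ [[0.07, -0.10, 0.03], [0.08, -0.03, 0.01], [0.03, 0.2, -0.25]]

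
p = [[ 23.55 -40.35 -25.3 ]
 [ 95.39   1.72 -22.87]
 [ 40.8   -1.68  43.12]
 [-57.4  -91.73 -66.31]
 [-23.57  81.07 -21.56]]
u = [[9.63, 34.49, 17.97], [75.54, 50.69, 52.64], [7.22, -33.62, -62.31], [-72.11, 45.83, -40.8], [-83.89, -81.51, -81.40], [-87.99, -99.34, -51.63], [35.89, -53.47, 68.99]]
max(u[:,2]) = 68.99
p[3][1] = -91.73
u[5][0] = -87.99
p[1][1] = 1.72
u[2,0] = 7.22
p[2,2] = 43.12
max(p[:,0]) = 95.39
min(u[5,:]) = -99.34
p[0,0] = 23.55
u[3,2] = -40.8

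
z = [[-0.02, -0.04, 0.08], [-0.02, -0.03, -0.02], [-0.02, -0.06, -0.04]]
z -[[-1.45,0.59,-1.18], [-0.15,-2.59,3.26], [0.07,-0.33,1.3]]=[[1.43, -0.63, 1.26], [0.13, 2.56, -3.28], [-0.09, 0.27, -1.34]]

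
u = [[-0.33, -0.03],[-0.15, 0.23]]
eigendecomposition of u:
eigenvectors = [[-0.97,  0.05], [-0.26,  -1.00]]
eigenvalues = [-0.34, 0.24]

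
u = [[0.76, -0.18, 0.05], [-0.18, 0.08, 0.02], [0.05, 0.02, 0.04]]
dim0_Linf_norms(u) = [0.76, 0.18, 0.05]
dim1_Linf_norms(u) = [0.76, 0.18, 0.05]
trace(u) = 0.88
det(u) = 0.00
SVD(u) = [[-0.97,-0.13,-0.21], [0.24,-0.68,-0.69], [-0.06,-0.72,0.69]] @ diag([0.8072015341116292, 0.06783070610391896, 0.004967759784451768]) @ [[-0.97, 0.24, -0.06], [-0.13, -0.68, -0.72], [-0.21, -0.69, 0.69]]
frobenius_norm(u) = 0.81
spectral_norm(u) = 0.81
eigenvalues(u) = [0.81, 0.07, 0.0]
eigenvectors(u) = [[-0.97, 0.13, -0.21],[0.24, 0.68, -0.69],[-0.06, 0.72, 0.69]]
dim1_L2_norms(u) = [0.78, 0.2, 0.07]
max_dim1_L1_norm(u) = 0.99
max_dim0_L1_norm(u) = 0.99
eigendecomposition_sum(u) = [[0.76, -0.19, 0.04], [-0.19, 0.05, -0.01], [0.04, -0.01, 0.0]] + [[0.00,  0.01,  0.01],[0.01,  0.03,  0.03],[0.01,  0.03,  0.03]] + [[0.0,0.0,-0.00], [0.0,0.00,-0.00], [-0.0,-0.0,0.00]]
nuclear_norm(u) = 0.88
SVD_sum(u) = [[0.76, -0.19, 0.04], [-0.19, 0.05, -0.01], [0.04, -0.01, 0.00]] + [[0.0, 0.01, 0.01], [0.01, 0.03, 0.03], [0.01, 0.03, 0.03]] + [[0.00, 0.0, -0.0], [0.00, 0.00, -0.0], [-0.00, -0.00, 0.00]]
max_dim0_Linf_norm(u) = 0.76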